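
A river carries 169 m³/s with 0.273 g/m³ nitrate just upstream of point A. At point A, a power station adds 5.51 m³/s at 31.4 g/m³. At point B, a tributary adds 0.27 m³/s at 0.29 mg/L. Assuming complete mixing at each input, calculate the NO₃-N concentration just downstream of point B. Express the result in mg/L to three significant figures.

1.25 mg/L

After input A: C = (169·0.273 + 5.51·31.4) / 174.5 = 1.256 mg/L.
After input B: C = (174.5·1.256 + 0.27·0.29) / 174.8 = 1.254 mg/L.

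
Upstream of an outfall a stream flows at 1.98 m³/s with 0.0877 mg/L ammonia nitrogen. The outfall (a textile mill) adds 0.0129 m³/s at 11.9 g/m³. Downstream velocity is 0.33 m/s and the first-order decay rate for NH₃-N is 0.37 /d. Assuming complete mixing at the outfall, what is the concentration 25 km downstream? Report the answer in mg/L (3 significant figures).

0.119 mg/L

After complete mixing, C₀ = (0.0129·11.9 + 1.98·0.0877) / 1.993 = 0.1642 mg/L.
Travel time t = 2.5e+04 m / 0.33 m/s = 7.576e+04 s = 0.8768 d.
C = 0.1642·exp(−0.37·0.8768) = 0.1642·0.7229 = 0.1187 mg/L.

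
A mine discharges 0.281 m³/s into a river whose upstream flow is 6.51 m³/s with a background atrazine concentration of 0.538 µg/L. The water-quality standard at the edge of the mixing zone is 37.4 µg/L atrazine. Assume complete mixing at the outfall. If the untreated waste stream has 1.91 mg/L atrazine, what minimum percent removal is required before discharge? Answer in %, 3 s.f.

53.3 %

0.538 µg/L = 0.000538 mg/L.
37.4 µg/L = 0.0374 mg/L.
Mass balance: 0.0374·6.791 = 0.281·Cₑ + 6.51·0.000538.
Cₑ = (0.254 − 0.003502) / 0.281 = 0.8914 mg/L.
Required removal = 1 − 0.8914/1.91 = 53.33 %.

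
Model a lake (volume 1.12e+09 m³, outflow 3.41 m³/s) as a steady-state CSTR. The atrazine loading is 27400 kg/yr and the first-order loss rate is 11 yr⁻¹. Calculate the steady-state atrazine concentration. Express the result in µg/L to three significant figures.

Outflow Q = 3.41 m³/s × 3.156e+07 s/yr = 1.076e+08 m³/yr.
Steady-state CSTR mass balance: W = Q·C + k·V·C, so C = W/(Q + kV).
Q + kV = 1.076e+08 + 11·1.12e+09 = 1.243e+10 m³/yr.
C = 27400/1.243e+10 = 2.205e-06 kg/m³ = 0.002205 mg/L = 2.205 µg/L.

2.20 µg/L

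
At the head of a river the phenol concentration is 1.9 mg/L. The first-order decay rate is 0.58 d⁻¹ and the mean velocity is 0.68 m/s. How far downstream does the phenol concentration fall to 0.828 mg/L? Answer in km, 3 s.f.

From C = C₀·e^(−kt), t = ln(C₀/C)/k = ln(1.9/0.828)/0.58 = 0.8306/0.58 = 1.432 d.
Distance = v·t = 0.68 m/s × 1.237e+05 s = 8.414e+04 m = 84.14 km.

84.1 km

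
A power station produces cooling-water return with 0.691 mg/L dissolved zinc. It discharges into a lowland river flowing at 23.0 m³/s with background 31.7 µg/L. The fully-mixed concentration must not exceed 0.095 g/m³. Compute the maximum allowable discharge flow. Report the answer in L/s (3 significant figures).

2440 L/s

31.7 µg/L = 0.0317 mg/L.
Mass balance at complete mixing: C_std·(Q_w + Q_r) = Q_w·C_e + Q_r·C_b.
Rearranging, Q_w = Q_r·(C_std − C_b)/(C_e − C_std) = 23.0·(0.095 − 0.0317) / (0.691 − 0.095) = 2.443 m³/s.
= 2443 L/s.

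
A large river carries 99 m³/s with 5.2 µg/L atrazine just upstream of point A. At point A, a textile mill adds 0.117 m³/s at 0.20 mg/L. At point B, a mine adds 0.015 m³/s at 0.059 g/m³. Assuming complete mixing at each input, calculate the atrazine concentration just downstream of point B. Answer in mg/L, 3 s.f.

0.00544 mg/L

5.2 µg/L = 0.0052 mg/L.
After input A: C = (99·0.0052 + 0.117·0.2) / 99.12 = 0.00543 mg/L.
After input B: C = (99.12·0.00543 + 0.015·0.059) / 99.13 = 0.005438 mg/L.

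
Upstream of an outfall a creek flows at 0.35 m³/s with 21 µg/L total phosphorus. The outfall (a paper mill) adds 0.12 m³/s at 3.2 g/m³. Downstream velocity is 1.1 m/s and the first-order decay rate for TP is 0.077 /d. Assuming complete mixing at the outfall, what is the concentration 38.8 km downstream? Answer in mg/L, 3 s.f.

21 µg/L = 0.021 mg/L.
After complete mixing, C₀ = (0.12·3.2 + 0.35·0.021) / 0.47 = 0.8327 mg/L.
Travel time t = 3.88e+04 m / 1.1 m/s = 3.527e+04 s = 0.4082 d.
C = 0.8327·exp(−0.077·0.4082) = 0.8327·0.9691 = 0.8069 mg/L.

0.807 mg/L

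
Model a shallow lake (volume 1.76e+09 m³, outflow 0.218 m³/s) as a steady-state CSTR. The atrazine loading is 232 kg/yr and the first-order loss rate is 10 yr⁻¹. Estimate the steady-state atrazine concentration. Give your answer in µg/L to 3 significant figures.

0.0132 µg/L

Outflow Q = 0.218 m³/s × 3.156e+07 s/yr = 6.88e+06 m³/yr.
Steady-state CSTR mass balance: W = Q·C + k·V·C, so C = W/(Q + kV).
Q + kV = 6.88e+06 + 10·1.76e+09 = 1.761e+10 m³/yr.
C = 232/1.761e+10 = 1.318e-08 kg/m³ = 1.318e-05 mg/L = 0.01318 µg/L.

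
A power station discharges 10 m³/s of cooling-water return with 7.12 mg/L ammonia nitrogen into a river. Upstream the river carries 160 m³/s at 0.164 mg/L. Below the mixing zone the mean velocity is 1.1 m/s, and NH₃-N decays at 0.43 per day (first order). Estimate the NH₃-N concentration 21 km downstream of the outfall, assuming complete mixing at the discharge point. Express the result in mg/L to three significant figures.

After complete mixing, C₀ = (10·7.12 + 160·0.164) / 170 = 0.5732 mg/L.
Travel time t = 2.1e+04 m / 1.1 m/s = 1.909e+04 s = 0.221 d.
C = 0.5732·exp(−0.43·0.221) = 0.5732·0.9094 = 0.5212 mg/L.

0.521 mg/L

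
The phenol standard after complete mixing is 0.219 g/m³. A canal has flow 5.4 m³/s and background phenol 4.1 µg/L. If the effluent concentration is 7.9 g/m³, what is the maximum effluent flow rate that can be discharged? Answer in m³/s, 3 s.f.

4.1 µg/L = 0.0041 mg/L.
Mass balance at complete mixing: C_std·(Q_w + Q_r) = Q_w·C_e + Q_r·C_b.
Rearranging, Q_w = Q_r·(C_std − C_b)/(C_e − C_std) = 5.4·(0.219 − 0.0041) / (7.9 − 0.219) = 0.1511 m³/s.

0.151 m³/s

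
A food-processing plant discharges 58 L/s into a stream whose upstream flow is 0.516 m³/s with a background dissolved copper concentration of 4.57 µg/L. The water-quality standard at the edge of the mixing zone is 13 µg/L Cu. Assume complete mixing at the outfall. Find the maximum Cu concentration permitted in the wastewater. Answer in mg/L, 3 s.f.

0.0880 mg/L

58 L/s = 0.058 m³/s.
4.57 µg/L = 0.00457 mg/L.
13 µg/L = 0.013 mg/L.
Mass balance: 0.013·0.574 = 0.058·Cₑ + 0.516·0.00457.
Cₑ = (0.007462 − 0.002358) / 0.058 = 0.088 mg/L.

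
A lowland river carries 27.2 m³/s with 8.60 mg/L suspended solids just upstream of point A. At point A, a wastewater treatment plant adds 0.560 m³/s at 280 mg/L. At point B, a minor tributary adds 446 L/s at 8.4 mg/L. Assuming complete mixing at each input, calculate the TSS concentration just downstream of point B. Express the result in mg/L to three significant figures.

14.0 mg/L

After input A: C = (27.2·8.6 + 0.56·280) / 27.76 = 14.07 mg/L.
446 L/s = 0.446 m³/s.
After input B: C = (27.76·14.07 + 0.446·8.4) / 28.21 = 13.99 mg/L.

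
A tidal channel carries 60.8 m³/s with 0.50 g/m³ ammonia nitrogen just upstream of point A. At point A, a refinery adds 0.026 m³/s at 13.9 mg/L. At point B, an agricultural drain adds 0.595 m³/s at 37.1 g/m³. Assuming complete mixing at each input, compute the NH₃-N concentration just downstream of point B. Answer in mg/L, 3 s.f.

After input A: C = (60.8·0.5 + 0.026·13.9) / 60.83 = 0.5057 mg/L.
After input B: C = (60.83·0.5057 + 0.595·37.1) / 61.42 = 0.8602 mg/L.

0.860 mg/L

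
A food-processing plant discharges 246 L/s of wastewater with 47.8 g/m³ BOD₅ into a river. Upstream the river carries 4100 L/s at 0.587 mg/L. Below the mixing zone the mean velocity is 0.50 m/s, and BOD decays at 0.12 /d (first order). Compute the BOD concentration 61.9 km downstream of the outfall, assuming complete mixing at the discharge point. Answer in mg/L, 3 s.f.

246 L/s = 0.246 m³/s.
4100 L/s = 4.1 m³/s.
After complete mixing, C₀ = (0.246·47.8 + 4.1·0.587) / 4.346 = 3.259 mg/L.
Travel time t = 6.19e+04 m / 0.50 m/s = 1.238e+05 s = 1.433 d.
C = 3.259·exp(−0.12·1.433) = 3.259·0.842 = 2.745 mg/L.

2.74 mg/L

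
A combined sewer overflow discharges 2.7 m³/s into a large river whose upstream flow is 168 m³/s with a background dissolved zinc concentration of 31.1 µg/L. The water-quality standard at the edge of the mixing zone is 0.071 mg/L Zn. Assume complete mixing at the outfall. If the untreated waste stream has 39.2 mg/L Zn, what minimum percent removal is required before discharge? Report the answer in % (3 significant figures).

31.1 µg/L = 0.0311 mg/L.
Mass balance: 0.071·170.7 = 2.7·Cₑ + 168·0.0311.
Cₑ = (12.12 − 5.225) / 2.7 = 2.554 mg/L.
Required removal = 1 − 2.554/39.2 = 93.49 %.

93.5 %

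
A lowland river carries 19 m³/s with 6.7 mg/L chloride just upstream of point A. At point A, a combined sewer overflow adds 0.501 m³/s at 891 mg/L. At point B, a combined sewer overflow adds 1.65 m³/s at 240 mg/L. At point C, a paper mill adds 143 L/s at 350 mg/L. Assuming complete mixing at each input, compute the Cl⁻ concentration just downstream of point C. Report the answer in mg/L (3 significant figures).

After input A: C = (19·6.7 + 0.501·891) / 19.5 = 29.42 mg/L.
After input B: C = (19.5·29.42 + 1.65·240) / 21.15 = 45.85 mg/L.
143 L/s = 0.143 m³/s.
After input C: C = (21.15·45.85 + 0.143·350) / 21.29 = 47.89 mg/L.

47.9 mg/L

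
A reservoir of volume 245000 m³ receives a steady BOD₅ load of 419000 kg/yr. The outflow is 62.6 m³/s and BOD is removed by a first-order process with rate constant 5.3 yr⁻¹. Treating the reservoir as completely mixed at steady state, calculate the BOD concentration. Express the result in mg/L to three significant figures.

0.212 mg/L

Outflow Q = 62.6 m³/s × 3.156e+07 s/yr = 1.976e+09 m³/yr.
Steady-state CSTR mass balance: W = Q·C + k·V·C, so C = W/(Q + kV).
Q + kV = 1.976e+09 + 5.3·245000 = 1.977e+09 m³/yr.
C = 419000/1.977e+09 = 0.000212 kg/m³ = 0.212 mg/L.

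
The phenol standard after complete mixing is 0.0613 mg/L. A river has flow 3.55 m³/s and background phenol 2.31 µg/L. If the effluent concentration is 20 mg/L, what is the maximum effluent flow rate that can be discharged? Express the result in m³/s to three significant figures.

2.31 µg/L = 0.00231 mg/L.
Mass balance at complete mixing: C_std·(Q_w + Q_r) = Q_w·C_e + Q_r·C_b.
Rearranging, Q_w = Q_r·(C_std − C_b)/(C_e − C_std) = 3.55·(0.0613 − 0.00231) / (20 − 0.0613) = 0.0105 m³/s.

0.0105 m³/s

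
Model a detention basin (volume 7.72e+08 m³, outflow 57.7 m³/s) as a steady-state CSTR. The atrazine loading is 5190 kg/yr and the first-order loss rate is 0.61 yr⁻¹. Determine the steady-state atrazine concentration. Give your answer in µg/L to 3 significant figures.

Outflow Q = 57.7 m³/s × 3.156e+07 s/yr = 1.821e+09 m³/yr.
Steady-state CSTR mass balance: W = Q·C + k·V·C, so C = W/(Q + kV).
Q + kV = 1.821e+09 + 0.61·7.72e+08 = 2.292e+09 m³/yr.
C = 5190/2.292e+09 = 2.265e-06 kg/m³ = 0.002265 mg/L = 2.265 µg/L.

2.26 µg/L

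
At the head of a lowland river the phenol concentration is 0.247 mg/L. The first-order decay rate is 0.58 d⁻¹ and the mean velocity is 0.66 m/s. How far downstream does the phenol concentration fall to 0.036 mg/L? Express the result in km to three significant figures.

189 km

From C = C₀·e^(−kt), t = ln(C₀/C)/k = ln(0.247/0.036)/0.58 = 1.926/0.58 = 3.32 d.
Distance = v·t = 0.66 m/s × 2.869e+05 s = 1.893e+05 m = 189.3 km.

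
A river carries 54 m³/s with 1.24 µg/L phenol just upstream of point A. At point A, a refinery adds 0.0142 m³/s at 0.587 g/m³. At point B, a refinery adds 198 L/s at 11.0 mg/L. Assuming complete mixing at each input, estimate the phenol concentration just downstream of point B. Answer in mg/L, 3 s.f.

0.0416 mg/L

1.24 µg/L = 0.00124 mg/L.
After input A: C = (54·0.00124 + 0.0142·0.587) / 54.01 = 0.001394 mg/L.
198 L/s = 0.198 m³/s.
After input B: C = (54.01·0.001394 + 0.198·11) / 54.21 = 0.04156 mg/L.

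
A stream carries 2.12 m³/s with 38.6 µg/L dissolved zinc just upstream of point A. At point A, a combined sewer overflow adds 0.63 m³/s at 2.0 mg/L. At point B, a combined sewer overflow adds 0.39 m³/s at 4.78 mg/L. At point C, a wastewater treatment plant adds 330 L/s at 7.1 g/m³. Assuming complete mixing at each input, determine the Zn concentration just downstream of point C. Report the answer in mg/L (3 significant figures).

1.60 mg/L

38.6 µg/L = 0.0386 mg/L.
After input A: C = (2.12·0.0386 + 0.63·2) / 2.75 = 0.4879 mg/L.
After input B: C = (2.75·0.4879 + 0.39·4.78) / 3.14 = 1.021 mg/L.
330 L/s = 0.33 m³/s.
After input C: C = (3.14·1.021 + 0.33·7.1) / 3.47 = 1.599 mg/L.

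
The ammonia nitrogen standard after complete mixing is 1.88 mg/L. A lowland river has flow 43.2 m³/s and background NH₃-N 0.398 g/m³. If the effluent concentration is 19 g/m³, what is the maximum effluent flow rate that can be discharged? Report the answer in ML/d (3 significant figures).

323 ML/d

Mass balance at complete mixing: C_std·(Q_w + Q_r) = Q_w·C_e + Q_r·C_b.
Rearranging, Q_w = Q_r·(C_std − C_b)/(C_e − C_std) = 43.2·(1.88 − 0.398) / (19 − 1.88) = 3.74 m³/s.
= 323.1 ML/d.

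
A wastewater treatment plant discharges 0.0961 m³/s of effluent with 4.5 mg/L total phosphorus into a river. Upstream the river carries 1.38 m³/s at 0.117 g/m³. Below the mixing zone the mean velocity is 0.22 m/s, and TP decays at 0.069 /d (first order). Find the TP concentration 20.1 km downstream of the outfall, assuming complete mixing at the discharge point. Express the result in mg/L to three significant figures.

0.374 mg/L

After complete mixing, C₀ = (0.0961·4.5 + 1.38·0.117) / 1.476 = 0.4024 mg/L.
Travel time t = 2.01e+04 m / 0.22 m/s = 9.136e+04 s = 1.057 d.
C = 0.4024·exp(−0.069·1.057) = 0.4024·0.9296 = 0.374 mg/L.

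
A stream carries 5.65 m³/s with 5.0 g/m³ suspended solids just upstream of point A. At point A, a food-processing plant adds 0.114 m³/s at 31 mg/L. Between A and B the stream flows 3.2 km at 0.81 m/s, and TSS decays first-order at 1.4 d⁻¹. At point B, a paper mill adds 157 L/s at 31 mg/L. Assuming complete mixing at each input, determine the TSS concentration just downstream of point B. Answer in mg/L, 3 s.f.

5.86 mg/L

After input A: C = (5.65·5 + 0.114·31) / 5.764 = 5.514 mg/L.
Over the 3.2 km reach to input B (t = 3951 s = 0.04572 d), decay gives C = 5.514·exp(−1.4·0.04572) = 5.172 mg/L.
157 L/s = 0.157 m³/s.
After input B: C = (5.764·5.172 + 0.157·31) / 5.921 = 5.857 mg/L.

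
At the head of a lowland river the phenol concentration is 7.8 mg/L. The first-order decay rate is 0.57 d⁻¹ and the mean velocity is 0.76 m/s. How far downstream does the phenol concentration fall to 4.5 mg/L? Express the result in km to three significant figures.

From C = C₀·e^(−kt), t = ln(C₀/C)/k = ln(7.8/4.5)/0.57 = 0.55/0.57 = 0.965 d.
Distance = v·t = 0.76 m/s × 8.338e+04 s = 6.337e+04 m = 63.37 km.

63.4 km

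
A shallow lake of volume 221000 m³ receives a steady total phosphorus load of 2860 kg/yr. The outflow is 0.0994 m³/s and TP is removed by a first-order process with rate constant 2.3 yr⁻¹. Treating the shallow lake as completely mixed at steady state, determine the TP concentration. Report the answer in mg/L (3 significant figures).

Outflow Q = 0.0994 m³/s × 3.156e+07 s/yr = 3.137e+06 m³/yr.
Steady-state CSTR mass balance: W = Q·C + k·V·C, so C = W/(Q + kV).
Q + kV = 3.137e+06 + 2.3·221000 = 3.645e+06 m³/yr.
C = 2860/3.645e+06 = 0.0007846 kg/m³ = 0.7846 mg/L.

0.785 mg/L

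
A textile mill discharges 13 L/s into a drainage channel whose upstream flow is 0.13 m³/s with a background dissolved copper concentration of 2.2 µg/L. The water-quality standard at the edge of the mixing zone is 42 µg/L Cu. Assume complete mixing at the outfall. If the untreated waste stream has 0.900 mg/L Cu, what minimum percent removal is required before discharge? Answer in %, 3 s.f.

51.1 %

13 L/s = 0.013 m³/s.
2.2 µg/L = 0.0022 mg/L.
42 µg/L = 0.042 mg/L.
Mass balance: 0.042·0.143 = 0.013·Cₑ + 0.13·0.0022.
Cₑ = (0.006006 − 0.000286) / 0.013 = 0.44 mg/L.
Required removal = 1 − 0.44/0.900 = 51.11 %.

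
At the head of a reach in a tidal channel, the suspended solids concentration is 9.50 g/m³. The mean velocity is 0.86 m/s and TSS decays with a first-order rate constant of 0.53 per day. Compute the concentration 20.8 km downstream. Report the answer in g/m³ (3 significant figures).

8.19 g/m³

Travel time t = 20.8 km / 0.86 m/s = 2.08e+04/0.86 = 2.419e+04 s = 0.2799 d.
First-order decay: C = 9.50·exp(−0.53·0.2799) = 9.50·0.8621 = 8.19 g/m³.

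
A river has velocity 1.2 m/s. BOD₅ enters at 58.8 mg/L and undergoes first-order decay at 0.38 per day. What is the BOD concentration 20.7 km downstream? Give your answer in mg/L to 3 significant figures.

Travel time t = 20.7 km / 1.2 m/s = 2.07e+04/1.2 = 1.725e+04 s = 0.1997 d.
First-order decay: C = 58.8·exp(−0.38·0.1997) = 58.8·0.9269 = 54.5 mg/L.

54.5 mg/L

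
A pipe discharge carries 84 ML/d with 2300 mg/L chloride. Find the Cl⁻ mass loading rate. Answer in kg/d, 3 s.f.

193000 kg/d

84 ML/d = 0.9722 m³/s.
Mass flux = Q·C = 0.9722 m³/s × 2300 g/m³ = 2236 g/s.
= 2236 g/s × 86.4 = 1.932e+05 kg/d.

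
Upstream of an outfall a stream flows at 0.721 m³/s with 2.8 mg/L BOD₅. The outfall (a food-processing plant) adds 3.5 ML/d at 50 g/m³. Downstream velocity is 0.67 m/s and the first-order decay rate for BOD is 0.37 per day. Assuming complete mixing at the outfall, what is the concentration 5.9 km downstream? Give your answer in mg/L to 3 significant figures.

3.5 ML/d = 0.04051 m³/s.
After complete mixing, C₀ = (0.04051·50 + 0.721·2.8) / 0.7615 = 5.311 mg/L.
Travel time t = 5900 m / 0.67 m/s = 8806 s = 0.1019 d.
C = 5.311·exp(−0.37·0.1019) = 5.311·0.963 = 5.114 mg/L.

5.11 mg/L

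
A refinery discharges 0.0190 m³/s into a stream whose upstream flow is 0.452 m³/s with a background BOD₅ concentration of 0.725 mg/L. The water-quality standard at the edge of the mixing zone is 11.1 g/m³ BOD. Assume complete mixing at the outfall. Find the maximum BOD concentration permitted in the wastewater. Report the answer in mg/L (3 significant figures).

Mass balance: 11.1·0.471 = 0.019·Cₑ + 0.452·0.725.
Cₑ = (5.228 − 0.3277) / 0.019 = 257.9 mg/L.

258 mg/L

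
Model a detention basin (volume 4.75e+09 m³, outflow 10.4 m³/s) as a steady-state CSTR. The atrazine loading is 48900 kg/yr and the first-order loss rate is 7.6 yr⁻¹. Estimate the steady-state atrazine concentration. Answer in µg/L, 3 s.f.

Outflow Q = 10.4 m³/s × 3.156e+07 s/yr = 3.282e+08 m³/yr.
Steady-state CSTR mass balance: W = Q·C + k·V·C, so C = W/(Q + kV).
Q + kV = 3.282e+08 + 7.6·4.75e+09 = 3.643e+10 m³/yr.
C = 48900/3.643e+10 = 1.342e-06 kg/m³ = 0.001342 mg/L = 1.342 µg/L.

1.34 µg/L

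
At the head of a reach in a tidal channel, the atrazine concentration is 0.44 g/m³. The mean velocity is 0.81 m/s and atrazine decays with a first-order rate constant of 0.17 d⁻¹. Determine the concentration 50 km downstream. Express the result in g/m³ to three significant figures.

0.390 g/m³

Travel time t = 50 km / 0.81 m/s = 5e+04/0.81 = 6.173e+04 s = 0.7144 d.
First-order decay: C = 0.44·exp(−0.17·0.7144) = 0.44·0.8856 = 0.3897 g/m³.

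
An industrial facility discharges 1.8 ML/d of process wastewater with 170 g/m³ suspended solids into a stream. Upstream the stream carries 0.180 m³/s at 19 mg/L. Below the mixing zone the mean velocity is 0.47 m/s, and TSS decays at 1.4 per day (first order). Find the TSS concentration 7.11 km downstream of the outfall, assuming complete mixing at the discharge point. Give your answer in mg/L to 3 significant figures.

1.8 ML/d = 0.02083 m³/s.
After complete mixing, C₀ = (0.02083·170 + 0.18·19) / 0.2008 = 34.66 mg/L.
Travel time t = 7110 m / 0.47 m/s = 1.513e+04 s = 0.1751 d.
C = 34.66·exp(−1.4·0.1751) = 34.66·0.7826 = 27.13 mg/L.

27.1 mg/L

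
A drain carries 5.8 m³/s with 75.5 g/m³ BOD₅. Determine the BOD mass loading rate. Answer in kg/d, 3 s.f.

Mass flux = Q·C = 5.8 m³/s × 75.5 g/m³ = 437.9 g/s.
= 437.9 g/s × 86.4 = 3.783e+04 kg/d.

37800 kg/d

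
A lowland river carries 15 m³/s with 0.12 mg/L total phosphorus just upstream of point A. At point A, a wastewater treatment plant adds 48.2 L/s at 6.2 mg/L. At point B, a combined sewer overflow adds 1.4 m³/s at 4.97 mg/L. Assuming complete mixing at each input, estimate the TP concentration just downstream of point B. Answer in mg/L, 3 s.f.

0.551 mg/L

48.2 L/s = 0.0482 m³/s.
After input A: C = (15·0.12 + 0.0482·6.2) / 15.05 = 0.1395 mg/L.
After input B: C = (15.05·0.1395 + 1.4·4.97) / 16.45 = 0.5506 mg/L.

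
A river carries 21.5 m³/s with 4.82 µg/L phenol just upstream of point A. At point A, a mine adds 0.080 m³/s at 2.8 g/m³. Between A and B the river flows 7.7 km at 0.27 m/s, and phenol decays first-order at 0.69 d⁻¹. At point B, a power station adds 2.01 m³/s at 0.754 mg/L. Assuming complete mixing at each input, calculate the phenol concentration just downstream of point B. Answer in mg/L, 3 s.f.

4.82 µg/L = 0.00482 mg/L.
After input A: C = (21.5·0.00482 + 0.08·2.8) / 21.58 = 0.01518 mg/L.
Over the 7.7 km reach to input B (t = 2.852e+04 s = 0.3301 d), decay gives C = 0.01518·exp(−0.69·0.3301) = 0.01209 mg/L.
After input B: C = (21.58·0.01209 + 2.01·0.754) / 23.59 = 0.0753 mg/L.

0.0753 mg/L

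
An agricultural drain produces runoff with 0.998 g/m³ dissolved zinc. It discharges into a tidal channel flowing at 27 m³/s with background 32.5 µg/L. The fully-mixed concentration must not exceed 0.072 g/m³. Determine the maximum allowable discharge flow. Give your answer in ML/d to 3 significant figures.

99.5 ML/d

32.5 µg/L = 0.0325 mg/L.
Mass balance at complete mixing: C_std·(Q_w + Q_r) = Q_w·C_e + Q_r·C_b.
Rearranging, Q_w = Q_r·(C_std − C_b)/(C_e − C_std) = 27·(0.072 − 0.0325) / (0.998 − 0.072) = 1.152 m³/s.
= 99.51 ML/d.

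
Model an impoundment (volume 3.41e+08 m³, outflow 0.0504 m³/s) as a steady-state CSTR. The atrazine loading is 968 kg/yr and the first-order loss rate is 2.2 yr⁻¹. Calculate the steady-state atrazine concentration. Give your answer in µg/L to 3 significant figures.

1.29 µg/L

Outflow Q = 0.0504 m³/s × 3.156e+07 s/yr = 1.591e+06 m³/yr.
Steady-state CSTR mass balance: W = Q·C + k·V·C, so C = W/(Q + kV).
Q + kV = 1.591e+06 + 2.2·3.41e+08 = 7.518e+08 m³/yr.
C = 968/7.518e+08 = 1.288e-06 kg/m³ = 0.001288 mg/L = 1.288 µg/L.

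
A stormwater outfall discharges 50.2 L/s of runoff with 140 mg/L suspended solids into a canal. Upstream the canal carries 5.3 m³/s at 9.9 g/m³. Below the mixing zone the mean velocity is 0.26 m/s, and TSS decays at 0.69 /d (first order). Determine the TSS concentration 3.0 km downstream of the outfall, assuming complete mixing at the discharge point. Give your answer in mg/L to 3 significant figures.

50.2 L/s = 0.0502 m³/s.
After complete mixing, C₀ = (0.0502·140 + 5.3·9.9) / 5.35 = 11.12 mg/L.
Travel time t = 3000 m / 0.26 m/s = 1.154e+04 s = 0.1335 d.
C = 11.12·exp(−0.69·0.1335) = 11.12·0.912 = 10.14 mg/L.

10.1 mg/L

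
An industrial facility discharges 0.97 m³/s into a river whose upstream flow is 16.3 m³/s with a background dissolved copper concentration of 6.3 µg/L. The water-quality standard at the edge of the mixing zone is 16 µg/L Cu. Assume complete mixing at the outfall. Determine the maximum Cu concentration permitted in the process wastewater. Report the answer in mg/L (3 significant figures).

6.3 µg/L = 0.0063 mg/L.
16 µg/L = 0.016 mg/L.
Mass balance: 0.016·17.27 = 0.97·Cₑ + 16.3·0.0063.
Cₑ = (0.2763 − 0.1027) / 0.97 = 0.179 mg/L.

0.179 mg/L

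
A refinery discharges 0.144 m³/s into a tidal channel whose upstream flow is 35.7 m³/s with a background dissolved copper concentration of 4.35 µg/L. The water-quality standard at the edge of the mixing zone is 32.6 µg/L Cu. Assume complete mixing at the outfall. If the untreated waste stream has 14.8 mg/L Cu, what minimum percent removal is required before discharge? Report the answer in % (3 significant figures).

4.35 µg/L = 0.00435 mg/L.
32.6 µg/L = 0.0326 mg/L.
Mass balance: 0.0326·35.84 = 0.144·Cₑ + 35.7·0.00435.
Cₑ = (1.169 − 0.1553) / 0.144 = 7.036 mg/L.
Required removal = 1 − 7.036/14.8 = 52.46 %.

52.5 %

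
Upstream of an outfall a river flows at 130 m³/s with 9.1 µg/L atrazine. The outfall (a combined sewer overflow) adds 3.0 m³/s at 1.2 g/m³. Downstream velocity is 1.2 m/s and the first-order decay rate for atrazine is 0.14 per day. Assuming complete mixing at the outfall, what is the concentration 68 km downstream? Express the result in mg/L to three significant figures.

9.1 µg/L = 0.0091 mg/L.
After complete mixing, C₀ = (3·1.2 + 130·0.0091) / 133 = 0.03596 mg/L.
Travel time t = 6.8e+04 m / 1.2 m/s = 5.667e+04 s = 0.6559 d.
C = 0.03596·exp(−0.14·0.6559) = 0.03596·0.9123 = 0.03281 mg/L.

0.0328 mg/L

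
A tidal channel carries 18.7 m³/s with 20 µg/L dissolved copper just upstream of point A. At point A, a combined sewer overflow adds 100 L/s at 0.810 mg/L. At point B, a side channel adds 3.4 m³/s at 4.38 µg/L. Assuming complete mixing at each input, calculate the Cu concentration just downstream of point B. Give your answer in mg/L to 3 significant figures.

0.0212 mg/L

20 µg/L = 0.02 mg/L.
100 L/s = 0.1 m³/s.
After input A: C = (18.7·0.02 + 0.1·0.81) / 18.8 = 0.0242 mg/L.
4.38 µg/L = 0.00438 mg/L.
After input B: C = (18.8·0.0242 + 3.4·0.00438) / 22.2 = 0.02117 mg/L.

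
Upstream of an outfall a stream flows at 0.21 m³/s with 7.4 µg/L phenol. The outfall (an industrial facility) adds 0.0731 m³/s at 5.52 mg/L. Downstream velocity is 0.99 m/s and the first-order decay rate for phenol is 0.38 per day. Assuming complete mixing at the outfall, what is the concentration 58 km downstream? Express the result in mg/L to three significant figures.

7.4 µg/L = 0.0074 mg/L.
After complete mixing, C₀ = (0.0731·5.52 + 0.21·0.0074) / 0.2831 = 1.431 mg/L.
Travel time t = 5.8e+04 m / 0.99 m/s = 5.859e+04 s = 0.6781 d.
C = 1.431·exp(−0.38·0.6781) = 1.431·0.7729 = 1.106 mg/L.

1.11 mg/L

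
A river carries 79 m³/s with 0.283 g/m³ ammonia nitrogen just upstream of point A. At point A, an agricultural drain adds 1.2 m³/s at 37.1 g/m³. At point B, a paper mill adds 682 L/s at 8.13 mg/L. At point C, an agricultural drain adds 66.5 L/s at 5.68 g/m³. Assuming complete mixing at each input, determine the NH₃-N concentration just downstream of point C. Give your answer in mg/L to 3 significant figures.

0.899 mg/L

After input A: C = (79·0.283 + 1.2·37.1) / 80.2 = 0.8339 mg/L.
682 L/s = 0.682 m³/s.
After input B: C = (80.2·0.8339 + 0.682·8.13) / 80.88 = 0.8954 mg/L.
66.5 L/s = 0.0665 m³/s.
After input C: C = (80.88·0.8954 + 0.0665·5.68) / 80.95 = 0.8993 mg/L.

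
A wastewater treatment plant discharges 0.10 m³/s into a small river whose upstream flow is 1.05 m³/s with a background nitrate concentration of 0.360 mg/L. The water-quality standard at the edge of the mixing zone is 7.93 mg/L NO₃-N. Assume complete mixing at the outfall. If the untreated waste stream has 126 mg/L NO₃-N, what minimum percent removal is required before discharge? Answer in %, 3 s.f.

Mass balance: 7.93·1.15 = 0.1·Cₑ + 1.05·0.36.
Cₑ = (9.12 − 0.378) / 0.1 = 87.41 mg/L.
Required removal = 1 − 87.41/126 = 30.62 %.

30.6 %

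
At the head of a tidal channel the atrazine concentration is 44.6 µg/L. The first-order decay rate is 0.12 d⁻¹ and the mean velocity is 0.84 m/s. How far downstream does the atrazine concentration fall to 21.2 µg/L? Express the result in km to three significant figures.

From C = C₀·e^(−kt), t = ln(C₀/C)/k = ln(44.6/21.2)/0.12 = 0.7437/0.12 = 6.198 d.
Distance = v·t = 0.84 m/s × 5.355e+05 s = 4.498e+05 m = 449.8 km.

450 km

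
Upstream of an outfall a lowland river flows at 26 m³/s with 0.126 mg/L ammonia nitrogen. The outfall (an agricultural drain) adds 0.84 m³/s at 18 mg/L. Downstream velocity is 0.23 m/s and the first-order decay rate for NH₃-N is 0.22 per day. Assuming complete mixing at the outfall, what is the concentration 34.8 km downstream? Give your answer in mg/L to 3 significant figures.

After complete mixing, C₀ = (0.84·18 + 26·0.126) / 26.84 = 0.6854 mg/L.
Travel time t = 3.48e+04 m / 0.23 m/s = 1.513e+05 s = 1.751 d.
C = 0.6854·exp(−0.22·1.751) = 0.6854·0.6803 = 0.4663 mg/L.

0.466 mg/L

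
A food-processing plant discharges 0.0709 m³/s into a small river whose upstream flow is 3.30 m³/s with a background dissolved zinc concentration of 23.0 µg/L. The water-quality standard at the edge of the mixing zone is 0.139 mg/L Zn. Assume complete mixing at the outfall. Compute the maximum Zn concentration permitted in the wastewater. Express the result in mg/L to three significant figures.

23.0 µg/L = 0.023 mg/L.
Mass balance: 0.139·3.371 = 0.0709·Cₑ + 3.3·0.023.
Cₑ = (0.4686 − 0.0759) / 0.0709 = 5.538 mg/L.

5.54 mg/L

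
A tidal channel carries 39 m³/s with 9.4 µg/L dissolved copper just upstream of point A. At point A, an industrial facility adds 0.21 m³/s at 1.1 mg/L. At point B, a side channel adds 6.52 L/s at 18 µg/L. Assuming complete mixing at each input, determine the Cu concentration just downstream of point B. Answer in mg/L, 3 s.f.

9.4 µg/L = 0.0094 mg/L.
After input A: C = (39·0.0094 + 0.21·1.1) / 39.21 = 0.01524 mg/L.
6.52 L/s = 0.00652 m³/s.
18 µg/L = 0.018 mg/L.
After input B: C = (39.21·0.01524 + 0.00652·0.018) / 39.22 = 0.01524 mg/L.

0.0152 mg/L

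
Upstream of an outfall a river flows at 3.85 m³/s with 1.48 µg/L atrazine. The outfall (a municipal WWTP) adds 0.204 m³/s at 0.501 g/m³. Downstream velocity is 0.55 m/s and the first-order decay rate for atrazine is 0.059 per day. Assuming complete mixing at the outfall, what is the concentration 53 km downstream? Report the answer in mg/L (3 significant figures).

0.0249 mg/L

1.48 µg/L = 0.00148 mg/L.
After complete mixing, C₀ = (0.204·0.501 + 3.85·0.00148) / 4.054 = 0.02662 mg/L.
Travel time t = 5.3e+04 m / 0.55 m/s = 9.636e+04 s = 1.115 d.
C = 0.02662·exp(−0.059·1.115) = 0.02662·0.9363 = 0.02492 mg/L.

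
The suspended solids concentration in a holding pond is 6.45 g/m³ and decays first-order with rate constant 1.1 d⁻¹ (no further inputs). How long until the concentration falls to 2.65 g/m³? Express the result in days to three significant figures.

0.809 d

t = ln(C₀/C)/k = ln(6.45/2.65)/1.1 = 0.8895/1.1 = 0.8087 d.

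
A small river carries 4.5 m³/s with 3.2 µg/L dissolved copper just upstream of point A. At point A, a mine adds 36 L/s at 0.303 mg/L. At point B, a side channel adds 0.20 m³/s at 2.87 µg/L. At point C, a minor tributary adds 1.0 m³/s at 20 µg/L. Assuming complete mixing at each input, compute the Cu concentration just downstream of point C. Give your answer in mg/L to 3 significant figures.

3.2 µg/L = 0.0032 mg/L.
36 L/s = 0.036 m³/s.
After input A: C = (4.5·0.0032 + 0.036·0.303) / 4.536 = 0.005579 mg/L.
2.87 µg/L = 0.00287 mg/L.
After input B: C = (4.536·0.005579 + 0.2·0.00287) / 4.736 = 0.005465 mg/L.
20 µg/L = 0.02 mg/L.
After input C: C = (4.736·0.005465 + 1·0.02) / 5.736 = 0.007999 mg/L.

0.00800 mg/L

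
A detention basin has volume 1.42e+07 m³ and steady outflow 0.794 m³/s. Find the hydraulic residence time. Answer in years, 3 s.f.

Q = 0.794 m³/s × 3.156e+07 s/yr = 2.506e+07 m³/yr.
Hydraulic residence time τ = V/Q = 1.42e+07/2.506e+07 = 0.5667 yr.

0.567 yr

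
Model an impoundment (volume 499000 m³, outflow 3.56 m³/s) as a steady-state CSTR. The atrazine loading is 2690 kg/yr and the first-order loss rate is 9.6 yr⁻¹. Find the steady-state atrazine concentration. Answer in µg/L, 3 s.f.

23.0 µg/L

Outflow Q = 3.56 m³/s × 3.156e+07 s/yr = 1.123e+08 m³/yr.
Steady-state CSTR mass balance: W = Q·C + k·V·C, so C = W/(Q + kV).
Q + kV = 1.123e+08 + 9.6·499000 = 1.171e+08 m³/yr.
C = 2690/1.171e+08 = 2.296e-05 kg/m³ = 0.02296 mg/L = 22.96 µg/L.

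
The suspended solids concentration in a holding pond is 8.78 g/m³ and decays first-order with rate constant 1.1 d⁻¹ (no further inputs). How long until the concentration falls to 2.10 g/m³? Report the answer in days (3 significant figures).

1.30 d

t = ln(C₀/C)/k = ln(8.78/2.10)/1.1 = 1.431/1.1 = 1.3 d.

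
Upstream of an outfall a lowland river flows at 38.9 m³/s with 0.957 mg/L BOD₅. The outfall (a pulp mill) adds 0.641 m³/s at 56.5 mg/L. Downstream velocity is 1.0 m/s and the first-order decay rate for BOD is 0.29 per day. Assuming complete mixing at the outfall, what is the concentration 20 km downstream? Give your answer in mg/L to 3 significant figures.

After complete mixing, C₀ = (0.641·56.5 + 38.9·0.957) / 39.54 = 1.857 mg/L.
Travel time t = 2e+04 m / 1.0 m/s = 2e+04 s = 0.2315 d.
C = 1.857·exp(−0.29·0.2315) = 1.857·0.9351 = 1.737 mg/L.

1.74 mg/L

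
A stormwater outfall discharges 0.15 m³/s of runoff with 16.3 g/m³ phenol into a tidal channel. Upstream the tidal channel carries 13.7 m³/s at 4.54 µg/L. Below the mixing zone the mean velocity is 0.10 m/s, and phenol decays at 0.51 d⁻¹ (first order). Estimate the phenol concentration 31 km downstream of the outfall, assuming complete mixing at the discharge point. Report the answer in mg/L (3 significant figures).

0.0290 mg/L

4.54 µg/L = 0.00454 mg/L.
After complete mixing, C₀ = (0.15·16.3 + 13.7·0.00454) / 13.85 = 0.181 mg/L.
Travel time t = 3.1e+04 m / 0.10 m/s = 3.1e+05 s = 3.588 d.
C = 0.181·exp(−0.51·3.588) = 0.181·0.1604 = 0.02904 mg/L.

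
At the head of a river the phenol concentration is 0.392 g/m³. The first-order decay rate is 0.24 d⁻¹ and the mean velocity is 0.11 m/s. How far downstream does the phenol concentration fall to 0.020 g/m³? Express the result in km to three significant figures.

From C = C₀·e^(−kt), t = ln(C₀/C)/k = ln(0.392/0.020)/0.24 = 2.976/0.24 = 12.4 d.
Distance = v·t = 0.11 m/s × 1.071e+06 s = 1.178e+05 m = 117.8 km.

118 km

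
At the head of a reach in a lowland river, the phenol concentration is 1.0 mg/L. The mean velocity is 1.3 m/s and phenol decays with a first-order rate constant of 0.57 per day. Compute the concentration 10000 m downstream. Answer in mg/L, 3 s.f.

0.951 mg/L

Travel time t = 10000 m / 1.3 m/s = 1e+04/1.3 = 7692 s = 0.08903 d.
First-order decay: C = 1.0·exp(−0.57·0.08903) = 1.0·0.9505 = 0.9505 mg/L.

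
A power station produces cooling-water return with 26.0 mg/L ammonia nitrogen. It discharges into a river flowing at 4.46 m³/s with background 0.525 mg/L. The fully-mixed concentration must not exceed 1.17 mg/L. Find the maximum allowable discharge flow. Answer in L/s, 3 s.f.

Mass balance at complete mixing: C_std·(Q_w + Q_r) = Q_w·C_e + Q_r·C_b.
Rearranging, Q_w = Q_r·(C_std − C_b)/(C_e − C_std) = 4.46·(1.17 − 0.525) / (26 − 1.17) = 0.1159 m³/s.
= 115.9 L/s.

116 L/s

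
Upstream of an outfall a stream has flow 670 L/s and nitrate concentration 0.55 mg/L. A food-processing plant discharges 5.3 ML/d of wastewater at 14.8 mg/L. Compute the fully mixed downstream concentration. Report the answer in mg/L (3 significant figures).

1.75 mg/L

5.3 ML/d = 0.06134 m³/s.
670 L/s = 0.67 m³/s.
Flow-weighted mixing gives C = (0.06134·14.8 + 0.67·0.55) / (0.06134 + 0.67) = 1.276/0.7313 = 1.745 mg/L.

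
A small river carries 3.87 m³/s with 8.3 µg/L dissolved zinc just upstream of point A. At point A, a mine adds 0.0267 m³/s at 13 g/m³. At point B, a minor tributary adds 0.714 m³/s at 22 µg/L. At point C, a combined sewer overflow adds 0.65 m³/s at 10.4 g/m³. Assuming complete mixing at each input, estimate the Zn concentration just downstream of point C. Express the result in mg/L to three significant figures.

8.3 µg/L = 0.0083 mg/L.
After input A: C = (3.87·0.0083 + 0.0267·13) / 3.897 = 0.09732 mg/L.
22 µg/L = 0.022 mg/L.
After input B: C = (3.897·0.09732 + 0.714·0.022) / 4.611 = 0.08565 mg/L.
After input C: C = (4.611·0.08565 + 0.65·10.4) / 5.261 = 1.36 mg/L.

1.36 mg/L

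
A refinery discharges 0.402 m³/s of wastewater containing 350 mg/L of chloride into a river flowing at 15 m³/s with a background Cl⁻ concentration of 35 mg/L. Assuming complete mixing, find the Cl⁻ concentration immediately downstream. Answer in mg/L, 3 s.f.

By mass balance at complete mixing, C = (0.402·350 + 15·35) / (0.402 + 15) = 665.7/15.4 = 43.22 mg/L.

43.2 mg/L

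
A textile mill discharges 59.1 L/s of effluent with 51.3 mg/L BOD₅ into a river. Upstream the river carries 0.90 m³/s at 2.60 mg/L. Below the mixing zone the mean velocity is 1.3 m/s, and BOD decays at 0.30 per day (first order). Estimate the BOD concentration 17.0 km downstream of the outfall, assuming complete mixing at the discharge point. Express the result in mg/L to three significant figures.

5.35 mg/L

59.1 L/s = 0.0591 m³/s.
After complete mixing, C₀ = (0.0591·51.3 + 0.9·2.6) / 0.9591 = 5.601 mg/L.
Travel time t = 1.7e+04 m / 1.3 m/s = 1.308e+04 s = 0.1514 d.
C = 5.601·exp(−0.30·0.1514) = 5.601·0.9556 = 5.352 mg/L.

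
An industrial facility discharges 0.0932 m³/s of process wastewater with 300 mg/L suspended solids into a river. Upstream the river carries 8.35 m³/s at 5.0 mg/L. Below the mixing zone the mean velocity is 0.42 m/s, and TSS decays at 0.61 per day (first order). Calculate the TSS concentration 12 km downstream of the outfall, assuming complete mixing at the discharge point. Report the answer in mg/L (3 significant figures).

6.75 mg/L

After complete mixing, C₀ = (0.0932·300 + 8.35·5) / 8.443 = 8.256 mg/L.
Travel time t = 1.2e+04 m / 0.42 m/s = 2.857e+04 s = 0.3307 d.
C = 8.256·exp(−0.61·0.3307) = 8.256·0.8173 = 6.748 mg/L.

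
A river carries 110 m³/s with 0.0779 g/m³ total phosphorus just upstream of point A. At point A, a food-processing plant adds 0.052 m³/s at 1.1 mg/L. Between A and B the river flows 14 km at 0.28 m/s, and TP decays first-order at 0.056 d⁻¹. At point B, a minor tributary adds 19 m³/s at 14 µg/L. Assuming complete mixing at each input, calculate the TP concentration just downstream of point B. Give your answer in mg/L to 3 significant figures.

0.0668 mg/L

After input A: C = (110·0.0779 + 0.052·1.1) / 110.1 = 0.07838 mg/L.
Over the 14 km reach to input B (t = 5e+04 s = 0.5787 d), decay gives C = 0.07838·exp(−0.056·0.5787) = 0.07588 mg/L.
14 µg/L = 0.014 mg/L.
After input B: C = (110.1·0.07588 + 19·0.014) / 129.1 = 0.06677 mg/L.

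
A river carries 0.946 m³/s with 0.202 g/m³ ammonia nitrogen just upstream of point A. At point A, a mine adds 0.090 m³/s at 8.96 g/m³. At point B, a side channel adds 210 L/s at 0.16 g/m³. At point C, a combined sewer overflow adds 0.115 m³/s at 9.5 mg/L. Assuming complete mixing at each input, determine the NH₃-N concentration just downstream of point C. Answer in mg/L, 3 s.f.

1.56 mg/L

After input A: C = (0.946·0.202 + 0.09·8.96) / 1.036 = 0.9628 mg/L.
210 L/s = 0.21 m³/s.
After input B: C = (1.036·0.9628 + 0.21·0.16) / 1.246 = 0.8275 mg/L.
After input C: C = (1.246·0.8275 + 0.115·9.5) / 1.361 = 1.56 mg/L.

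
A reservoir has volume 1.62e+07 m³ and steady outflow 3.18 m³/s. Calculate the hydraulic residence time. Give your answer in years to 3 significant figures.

Q = 3.18 m³/s × 3.156e+07 s/yr = 1.004e+08 m³/yr.
Hydraulic residence time τ = V/Q = 1.62e+07/1.004e+08 = 0.1614 yr.

0.161 yr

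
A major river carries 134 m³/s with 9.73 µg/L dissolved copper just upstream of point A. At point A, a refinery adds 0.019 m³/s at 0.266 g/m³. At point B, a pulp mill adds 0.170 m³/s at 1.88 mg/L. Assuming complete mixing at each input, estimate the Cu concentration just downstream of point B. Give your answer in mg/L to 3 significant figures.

0.0121 mg/L

9.73 µg/L = 0.00973 mg/L.
After input A: C = (134·0.00973 + 0.019·0.266) / 134 = 0.009766 mg/L.
After input B: C = (134·0.009766 + 0.17·1.88) / 134.2 = 0.01214 mg/L.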